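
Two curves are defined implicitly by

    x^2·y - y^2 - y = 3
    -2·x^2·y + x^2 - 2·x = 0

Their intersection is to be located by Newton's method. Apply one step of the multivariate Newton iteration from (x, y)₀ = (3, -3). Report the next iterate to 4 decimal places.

(2.3644, -1.2458)

At (3, -3): F = (-36.0000, 57.0000).
Jacobian J = [[2·x·y, x^2 - 2·y - 1], [-4·x·y + 2·x - 2, -2·x^2]].
At the point, J = [[-18.0000, 14.0000], [40.0000, -18.0000]] (det J = -236.0000).
Solving J·Δ = −F gives Δ = (-0.6356, 1.7542).
Then the next iterate is (x, y)₁ = (2.3644, -1.2458).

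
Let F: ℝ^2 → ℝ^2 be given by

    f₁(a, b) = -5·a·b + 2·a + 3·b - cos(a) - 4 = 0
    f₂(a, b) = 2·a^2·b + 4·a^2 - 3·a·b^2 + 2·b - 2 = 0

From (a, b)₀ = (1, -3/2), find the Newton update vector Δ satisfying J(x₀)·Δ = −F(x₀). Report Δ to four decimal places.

(0.1243, 0.8723)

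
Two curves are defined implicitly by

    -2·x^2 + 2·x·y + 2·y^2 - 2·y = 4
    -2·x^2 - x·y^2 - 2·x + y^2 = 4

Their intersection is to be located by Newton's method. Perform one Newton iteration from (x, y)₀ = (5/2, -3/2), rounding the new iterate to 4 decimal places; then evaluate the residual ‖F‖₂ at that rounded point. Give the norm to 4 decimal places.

At (5/2, -3/2): F = (-16.5000, -24.8750).
Jacobian J = [[-4·x + 2·y, 2·x + 4·y - 2], [-4·x - y^2 - 2, -2·x·y + 2·y]].
At the point, J = [[-13.0000, -3.0000], [-14.2500, 4.5000]] (det J = -101.2500).
Solving J·Δ = −F gives Δ = (-1.4704, 0.8716).
Then the next iterate is (x, y)₁ = (1.0296, -0.6284).
Re-evaluating at (1.0296, -0.6284): F = (-5.367580, -8.191041), so ‖F‖₂ = 9.7931.

9.7931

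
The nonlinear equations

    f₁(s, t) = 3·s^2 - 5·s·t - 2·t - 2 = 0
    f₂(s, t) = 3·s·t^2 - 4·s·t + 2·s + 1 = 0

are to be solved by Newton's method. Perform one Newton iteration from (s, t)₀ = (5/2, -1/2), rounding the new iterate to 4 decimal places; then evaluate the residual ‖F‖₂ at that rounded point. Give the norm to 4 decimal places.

At (5/2, -1/2): F = (24.0000, 12.8750).
Jacobian J = [[6·s - 5·t, -5·s - 2], [3·t^2 - 4·t + 2, 6·s·t - 4·s]].
At the point, J = [[17.5000, -14.5000], [4.7500, -17.5000]] (det J = -237.3750).
Solving J·Δ = −F gives Δ = (-0.9829, 0.4689).
Then the next iterate is (s, t)₁ = (1.5171, -0.0311).
Re-evaluating at (1.5171, -0.0311): F = (5.202886, 4.227329), so ‖F‖₂ = 6.7038.

6.7038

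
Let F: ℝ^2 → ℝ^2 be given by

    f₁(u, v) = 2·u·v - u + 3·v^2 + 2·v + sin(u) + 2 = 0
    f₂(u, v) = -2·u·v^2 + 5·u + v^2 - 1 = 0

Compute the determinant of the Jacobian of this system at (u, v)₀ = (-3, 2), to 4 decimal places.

80.2802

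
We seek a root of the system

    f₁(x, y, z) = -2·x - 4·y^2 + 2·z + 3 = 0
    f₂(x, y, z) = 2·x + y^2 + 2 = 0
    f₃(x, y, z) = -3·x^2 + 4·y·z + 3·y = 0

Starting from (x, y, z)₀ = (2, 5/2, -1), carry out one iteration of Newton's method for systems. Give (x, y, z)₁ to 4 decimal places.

At (2, 5/2, -1): F = (-28.0000, 12.2500, -14.5000).
Jacobian J = [[-2, -8·y, 2], [2, 2·y, 0], [-6·x, 4·z + 3, 4·y]].
At the point, J = [[-2.0000, -20.0000, 2.0000], [2.0000, 5.0000, 0.0000], [-12.0000, -1.0000, 10.0000]] (det J = 416.0000).
Solving J·Δ = −F gives Δ = (-2.8137, -1.3245, -2.0589).
Then the next iterate is (x, y, z)₁ = (-0.8137, 1.1755, -3.0589).

(-0.8137, 1.1755, -3.0589)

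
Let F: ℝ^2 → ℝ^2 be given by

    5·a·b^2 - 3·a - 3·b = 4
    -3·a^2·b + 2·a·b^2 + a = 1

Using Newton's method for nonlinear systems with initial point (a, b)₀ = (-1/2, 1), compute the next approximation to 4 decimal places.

(-0.4059, 0.0235)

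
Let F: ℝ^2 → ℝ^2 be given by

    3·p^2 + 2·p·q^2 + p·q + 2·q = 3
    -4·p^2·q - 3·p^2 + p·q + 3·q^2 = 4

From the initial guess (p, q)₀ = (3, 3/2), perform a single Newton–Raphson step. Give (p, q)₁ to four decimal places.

At (3, 3/2): F = (45.0000, -73.7500).
Jacobian J = [[6·p + 2·q^2 + q, 4·p·q + p + 2], [-8·p·q - 6·p + q, -4·p^2 + p + 6·q]].
At the point, J = [[24.0000, 23.0000], [-52.5000, -24.0000]] (det J = 631.5000).
Solving J·Δ = −F gives Δ = (-0.9759, -0.9382).
Then the next iterate is (p, q)₁ = (2.0241, 0.5618).

(2.0241, 0.5618)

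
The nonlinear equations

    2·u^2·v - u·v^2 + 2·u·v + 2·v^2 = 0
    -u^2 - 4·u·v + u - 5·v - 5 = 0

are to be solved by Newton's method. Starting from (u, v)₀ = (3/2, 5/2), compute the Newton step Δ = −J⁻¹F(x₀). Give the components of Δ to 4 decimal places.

(2.9400, -6.2300)

At (3/2, 5/2): F = (21.8750, -33.2500).
Jacobian J = [[4·u·v - v^2 + 2·v, 2·u^2 - 2·u·v + 2·u + 4·v], [-2·u - 4·v + 1, -4·u - 5]].
At the point, J = [[13.7500, 10.0000], [-12.0000, -11.0000]] (det J = -31.2500).
Solving J·Δ = −F gives Δ = (2.9400, -6.2300).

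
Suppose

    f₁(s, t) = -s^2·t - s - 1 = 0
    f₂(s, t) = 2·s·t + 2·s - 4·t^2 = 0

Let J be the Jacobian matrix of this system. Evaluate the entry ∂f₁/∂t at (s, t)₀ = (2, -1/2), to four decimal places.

-4.0000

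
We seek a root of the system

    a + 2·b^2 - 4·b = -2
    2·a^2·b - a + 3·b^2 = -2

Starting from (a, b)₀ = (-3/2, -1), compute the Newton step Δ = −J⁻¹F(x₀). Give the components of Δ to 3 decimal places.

At (-3/2, -1): F = (6.500, 2.000).
Jacobian J = [[1, 4·b - 4], [4·a·b - 1, 2·a^2 + 6·b]].
At the point, J = [[1.000, -8.000], [5.000, -1.500]] (det J = 38.500).
Solving J·Δ = −F gives Δ = (-0.162, 0.792).

(-0.162, 0.792)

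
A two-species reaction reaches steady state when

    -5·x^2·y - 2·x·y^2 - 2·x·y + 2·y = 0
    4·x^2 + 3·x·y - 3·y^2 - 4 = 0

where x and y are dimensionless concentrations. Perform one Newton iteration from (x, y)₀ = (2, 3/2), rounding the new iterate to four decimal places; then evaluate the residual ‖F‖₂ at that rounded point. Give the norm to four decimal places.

12.3424

At (2, 3/2): F = (-42.0000, 14.2500).
Jacobian J = [[-10·x·y - 2·y^2 - 2·y, -5·x^2 - 4·x·y - 2·x + 2], [8·x + 3·y, 3·x - 6·y]].
At the point, J = [[-37.5000, -34.0000], [20.5000, -3.0000]] (det J = 809.5000).
Solving J·Δ = −F gives Δ = (-0.7542, -0.4035).
Then the next iterate is (x, y)₁ = (1.2458, 1.0965).
Re-evaluating at (1.2458, 1.0965): F = (-12.043657, 2.699193), so ‖F‖₂ = 12.3424.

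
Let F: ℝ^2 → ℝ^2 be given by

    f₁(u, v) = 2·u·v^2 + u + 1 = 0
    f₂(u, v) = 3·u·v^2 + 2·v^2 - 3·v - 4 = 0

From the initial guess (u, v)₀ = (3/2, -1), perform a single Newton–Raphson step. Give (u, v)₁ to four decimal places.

(-0.3333, -1.0000)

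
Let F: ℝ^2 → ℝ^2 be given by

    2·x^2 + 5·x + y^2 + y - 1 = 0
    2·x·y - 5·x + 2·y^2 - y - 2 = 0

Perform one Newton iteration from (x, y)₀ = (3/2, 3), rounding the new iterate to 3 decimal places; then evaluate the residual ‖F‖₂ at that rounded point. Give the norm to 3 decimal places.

7.003

At (3/2, 3): F = (23.000, 14.500).
Jacobian J = [[4·x + 5, 2·y + 1], [2·y - 5, 2·x + 4·y - 1]].
At the point, J = [[11.000, 7.000], [1.000, 14.000]] (det J = 147.000).
Solving J·Δ = −F gives Δ = (-1.500, -0.929).
Then the next iterate is (x, y)₁ = (0.000, 2.071).
Re-evaluating at (0.000, 2.071): F = (5.36004, 4.50708), so ‖F‖₂ = 7.003.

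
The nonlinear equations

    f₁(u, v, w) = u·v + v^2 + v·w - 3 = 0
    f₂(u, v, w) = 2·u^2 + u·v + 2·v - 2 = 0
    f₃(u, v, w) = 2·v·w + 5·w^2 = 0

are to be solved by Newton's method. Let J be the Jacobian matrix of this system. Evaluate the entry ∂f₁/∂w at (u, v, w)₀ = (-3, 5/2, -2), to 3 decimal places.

2.500

∂f₁/∂w = v.
At (-3, 5/2, -2) this is 2.500.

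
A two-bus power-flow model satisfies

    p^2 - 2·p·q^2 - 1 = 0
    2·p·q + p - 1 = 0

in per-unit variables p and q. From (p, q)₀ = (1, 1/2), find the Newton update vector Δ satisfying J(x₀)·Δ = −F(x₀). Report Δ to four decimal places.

(-0.1429, -0.3571)

At (1, 1/2): F = (-0.5000, 1.0000).
Jacobian J = [[2·p - 2·q^2, -4·p·q], [2·q + 1, 2·p]].
At the point, J = [[1.5000, -2.0000], [2.0000, 2.0000]] (det J = 7.0000).
Solving J·Δ = −F gives Δ = (-0.1429, -0.3571).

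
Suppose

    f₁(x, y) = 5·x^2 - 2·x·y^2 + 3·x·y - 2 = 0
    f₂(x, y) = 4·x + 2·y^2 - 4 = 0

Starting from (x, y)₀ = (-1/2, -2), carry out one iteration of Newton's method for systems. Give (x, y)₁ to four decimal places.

At (-1/2, -2): F = (6.2500, 2.0000).
Jacobian J = [[10·x - 2·y^2 + 3·y, -4·x·y + 3·x], [4, 4·y]].
At the point, J = [[-19.0000, -5.5000], [4.0000, -8.0000]] (det J = 174.0000).
Solving J·Δ = −F gives Δ = (0.2241, 0.3621).
Then the next iterate is (x, y)₁ = (-0.2759, -1.6379).

(-0.2759, -1.6379)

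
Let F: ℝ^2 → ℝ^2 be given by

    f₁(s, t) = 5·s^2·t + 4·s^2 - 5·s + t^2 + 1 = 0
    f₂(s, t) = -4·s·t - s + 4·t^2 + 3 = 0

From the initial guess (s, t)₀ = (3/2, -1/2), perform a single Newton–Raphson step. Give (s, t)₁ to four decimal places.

At (3/2, -1/2): F = (-2.8750, 5.5000).
Jacobian J = [[10·s·t + 8·s - 5, 5·s^2 + 2·t], [-4·t - 1, -4·s + 8·t]].
At the point, J = [[-0.5000, 10.2500], [1.0000, -10.0000]] (det J = -5.2500).
Solving J·Δ = −F gives Δ = (-5.2619, 0.0238).
Then the next iterate is (s, t)₁ = (-3.7619, -0.4762).

(-3.7619, -0.4762)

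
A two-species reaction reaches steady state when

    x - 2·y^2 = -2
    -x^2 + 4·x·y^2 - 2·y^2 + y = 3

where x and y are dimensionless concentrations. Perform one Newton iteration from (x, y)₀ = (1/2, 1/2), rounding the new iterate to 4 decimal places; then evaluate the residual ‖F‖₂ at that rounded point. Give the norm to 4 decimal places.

132.9879

At (1/2, 1/2): F = (2.0000, -2.7500).
Jacobian J = [[1, -4·y], [-2·x + 4·y^2, 8·x·y - 4·y + 1]].
At the point, J = [[1.0000, -2.0000], [0.0000, 1.0000]] (det J = 1.0000).
Solving J·Δ = −F gives Δ = (3.5000, 2.7500).
Then the next iterate is (x, y)₁ = (4.0000, 3.2500).
Re-evaluating at (4.0000, 3.2500): F = (-15.1250, 132.1250), so ‖F‖₂ = 132.9879.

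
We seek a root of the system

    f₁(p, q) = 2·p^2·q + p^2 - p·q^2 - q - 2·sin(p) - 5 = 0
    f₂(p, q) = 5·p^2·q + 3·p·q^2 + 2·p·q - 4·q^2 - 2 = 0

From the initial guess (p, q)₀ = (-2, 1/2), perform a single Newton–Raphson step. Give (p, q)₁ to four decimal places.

At (-2, 1/2): F = (4.818595, 3.5000).
Jacobian J = [[4·p·q + 2·p - q^2 - 2·cos(p), 2·p^2 - 2·p·q - 1], [10·p·q + 3·q^2 + 2·q, 5·p^2 + 6·p·q + 2·p - 8·q]].
At the point, J = [[-7.417706, 9.0000], [-8.2500, 6.0000]] (det J = 29.743762).
Solving J·Δ = −F gives Δ = (0.0870, -0.4637).
Then the next iterate is (p, q)₁ = (-1.9130, 0.0363).

(-1.9130, 0.0363)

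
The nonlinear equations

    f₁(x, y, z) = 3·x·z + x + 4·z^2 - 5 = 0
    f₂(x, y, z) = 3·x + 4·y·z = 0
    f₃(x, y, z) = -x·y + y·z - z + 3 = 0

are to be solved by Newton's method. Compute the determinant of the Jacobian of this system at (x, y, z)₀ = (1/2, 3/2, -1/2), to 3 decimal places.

12.500

J = [[3·z + 1, 0, 3·x + 8·z], [3, 4·z, 4·y], [-y, -x + z, y - 1]].
At the point, J = [[-0.500, 0.000, -2.500], [3.000, -2.000, 6.000], [-1.500, -1.000, 0.500]].
det J = 12.500.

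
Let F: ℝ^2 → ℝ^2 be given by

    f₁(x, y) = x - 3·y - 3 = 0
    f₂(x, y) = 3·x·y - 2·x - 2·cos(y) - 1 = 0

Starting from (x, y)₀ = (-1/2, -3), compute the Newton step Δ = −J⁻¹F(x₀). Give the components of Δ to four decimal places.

(0.2771, 1.9257)

At (-1/2, -3): F = (5.5000, 6.479985).
Jacobian J = [[1, -3], [3·y - 2, 3·x + 2·sin(y)]].
At the point, J = [[1.0000, -3.0000], [-11.0000, -1.782240]] (det J = -34.782240).
Solving J·Δ = −F gives Δ = (0.2771, 1.9257).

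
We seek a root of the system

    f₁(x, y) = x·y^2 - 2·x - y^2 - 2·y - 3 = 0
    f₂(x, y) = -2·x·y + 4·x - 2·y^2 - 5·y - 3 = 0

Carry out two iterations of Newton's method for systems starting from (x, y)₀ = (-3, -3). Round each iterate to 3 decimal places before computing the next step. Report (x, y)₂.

(1.098, -3.862)

At (-3, -3): F = (-27.000, -36.000).
Jacobian J = [[y^2 - 2, 2·x·y - 2·y - 2], [-2·y + 4, -2·x - 4·y - 5]].
At the point, J = [[7.000, 22.000], [10.000, 13.000]] (det J = -129.000).
Solving J·Δ = −F gives Δ = (3.419, 0.140).
Then the next iterate is (x, y)₁ = (0.419, -2.860).
Round to (0.419, -2.860) and repeat: F = (-2.87035, -0.98652), J = [[6.17960, 1.32332], [9.720, 5.602]].
Δ = (0.679, -1.002), so (x, y)₂ = (1.098, -3.862).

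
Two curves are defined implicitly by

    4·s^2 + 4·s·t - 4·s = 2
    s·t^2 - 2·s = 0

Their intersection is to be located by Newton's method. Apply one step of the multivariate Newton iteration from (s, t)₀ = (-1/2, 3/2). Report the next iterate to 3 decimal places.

(-1.286, 1.286)

At (-1/2, 3/2): F = (-2.000, -0.125).
Jacobian J = [[8·s + 4·t - 4, 4·s], [t^2 - 2, 2·s·t]].
At the point, J = [[-2.000, -2.000], [0.250, -1.500]] (det J = 3.500).
Solving J·Δ = −F gives Δ = (-0.786, -0.214).
Then the next iterate is (s, t)₁ = (-1.286, 1.286).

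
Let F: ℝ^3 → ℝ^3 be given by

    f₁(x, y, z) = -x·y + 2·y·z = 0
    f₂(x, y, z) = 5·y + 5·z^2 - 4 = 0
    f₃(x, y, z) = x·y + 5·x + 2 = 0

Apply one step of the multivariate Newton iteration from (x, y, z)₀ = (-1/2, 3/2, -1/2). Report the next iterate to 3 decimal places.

At (-1/2, 3/2, -1/2): F = (-0.750, 4.750, -1.250).
Jacobian J = [[-y, -x + 2·z, 2·y], [0, 5, 10·z], [y + 5, x, 0]].
At the point, J = [[-1.500, -0.500, 3.000], [0.000, 5.000, -5.000], [6.500, -0.500, 0.000]] (det J = -77.500).
Solving J·Δ = −F gives Δ = (0.134, -0.760, 0.190).
Then the next iterate is (x, y, z)₁ = (-0.366, 0.740, -0.310).

(-0.366, 0.740, -0.310)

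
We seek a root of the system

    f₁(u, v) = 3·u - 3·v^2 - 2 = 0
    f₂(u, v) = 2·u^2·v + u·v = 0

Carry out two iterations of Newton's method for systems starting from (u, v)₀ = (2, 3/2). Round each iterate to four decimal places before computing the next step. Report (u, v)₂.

(0.8433, 0.5711)

At (2, 3/2): F = (-2.7500, 15.0000).
Jacobian J = [[3, -6·v], [4·u·v + v, 2·u^2 + u]].
At the point, J = [[3.0000, -9.0000], [13.5000, 10.0000]] (det J = 151.5000).
Solving J·Δ = −F gives Δ = (-0.7096, -0.5421).
Then the next iterate is (u, v)₁ = (1.2904, 0.9579).
Round to (1.2904, 0.9579) and repeat: F = (-0.881517, 4.426134), J = [[3.0000, -5.7474], [5.902197, 4.620664]].
Δ = (-0.4471, -0.3868), so (u, v)₂ = (0.8433, 0.5711).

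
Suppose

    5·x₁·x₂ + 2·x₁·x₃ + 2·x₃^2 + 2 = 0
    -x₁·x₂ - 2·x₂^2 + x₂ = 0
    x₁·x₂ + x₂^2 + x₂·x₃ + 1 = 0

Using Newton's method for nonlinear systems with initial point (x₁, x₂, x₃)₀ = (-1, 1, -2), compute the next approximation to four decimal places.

(-0.9459, 0.9730, -1.0811)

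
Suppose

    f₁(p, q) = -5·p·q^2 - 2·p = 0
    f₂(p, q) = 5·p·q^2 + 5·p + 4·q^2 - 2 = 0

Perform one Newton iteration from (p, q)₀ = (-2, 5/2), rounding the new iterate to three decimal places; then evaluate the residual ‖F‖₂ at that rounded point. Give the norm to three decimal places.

25.960

At (-2, 5/2): F = (66.500, -49.500).
Jacobian J = [[-5·q^2 - 2, -10·p·q], [5·q^2 + 5, 10·p·q + 8·q]].
At the point, J = [[-33.250, 50.000], [36.250, -30.000]] (det J = -815.000).
Solving J·Δ = −F gives Δ = (0.589, -0.938).
Then the next iterate is (p, q)₁ = (-1.411, 1.562).
Re-evaluating at (-1.411, 1.562): F = (20.03510, -16.50872), so ‖F‖₂ = 25.960.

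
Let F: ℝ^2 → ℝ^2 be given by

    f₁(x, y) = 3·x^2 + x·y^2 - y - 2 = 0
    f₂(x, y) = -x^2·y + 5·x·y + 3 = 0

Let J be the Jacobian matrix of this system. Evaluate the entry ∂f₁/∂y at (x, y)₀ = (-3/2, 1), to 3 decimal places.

∂f₁/∂y = 2·x·y - 1.
At (-3/2, 1) this is -4.000.

-4.000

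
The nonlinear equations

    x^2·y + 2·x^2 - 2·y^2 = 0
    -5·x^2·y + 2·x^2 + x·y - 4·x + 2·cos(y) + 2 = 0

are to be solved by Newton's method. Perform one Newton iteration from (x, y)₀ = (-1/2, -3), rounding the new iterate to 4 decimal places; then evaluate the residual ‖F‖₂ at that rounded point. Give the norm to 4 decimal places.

At (-1/2, -3): F = (-18.2500, 7.770015).
Jacobian J = [[2·x·y + 4·x, x^2 - 4·y], [-10·x·y + 4·x + y - 4, -5·x^2 + x - 2·sin(y)]].
At the point, J = [[1.0000, 12.2500], [-24.0000, -1.467760]] (det J = 292.532240).
Solving J·Δ = −F gives Δ = (0.2338, 1.4707).
Then the next iterate is (x, y)₁ = (-0.2662, -1.5293).
Re-evaluating at (-0.2662, -1.5293): F = (-4.644162, 4.238443), so ‖F‖₂ = 6.2875.

6.2875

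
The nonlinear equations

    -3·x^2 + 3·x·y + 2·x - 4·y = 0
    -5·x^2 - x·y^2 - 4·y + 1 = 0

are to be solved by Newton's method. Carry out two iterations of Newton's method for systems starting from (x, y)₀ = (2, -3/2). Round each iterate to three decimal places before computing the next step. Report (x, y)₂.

At (2, -3/2): F = (-11.000, -17.500).
Jacobian J = [[-6·x + 3·y + 2, 3·x - 4], [-10·x - y^2, -2·x·y - 4]].
At the point, J = [[-14.500, 2.000], [-22.250, 2.000]] (det J = 15.500).
Solving J·Δ = −F gives Δ = (-0.839, -0.581).
Then the next iterate is (x, y)₁ = (1.161, -2.081).
Round to (1.161, -2.081) and repeat: F = (-0.64589, -2.44339), J = [[-11.209, -0.517], [-15.94056, 0.83208]].
Δ = (-0.102, 0.973), so (x, y)₂ = (1.059, -1.108).

(1.059, -1.108)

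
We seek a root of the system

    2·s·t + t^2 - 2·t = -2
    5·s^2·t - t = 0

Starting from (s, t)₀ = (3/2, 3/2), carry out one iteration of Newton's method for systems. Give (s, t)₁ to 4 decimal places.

At (3/2, 3/2): F = (5.7500, 15.3750).
Jacobian J = [[2·t, 2·s + 2·t - 2], [10·s·t, 5·s^2 - 1]].
At the point, J = [[3.0000, 4.0000], [22.5000, 10.2500]] (det J = -59.2500).
Solving J·Δ = −F gives Δ = (-0.0432, -1.4051).
Then the next iterate is (s, t)₁ = (1.4568, 0.0949).

(1.4568, 0.0949)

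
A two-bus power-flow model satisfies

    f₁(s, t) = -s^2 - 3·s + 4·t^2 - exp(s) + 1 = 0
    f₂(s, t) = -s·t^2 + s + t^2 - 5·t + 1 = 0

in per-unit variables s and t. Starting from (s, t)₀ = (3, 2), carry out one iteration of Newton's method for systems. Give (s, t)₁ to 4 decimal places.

(1.8310, 1.1928)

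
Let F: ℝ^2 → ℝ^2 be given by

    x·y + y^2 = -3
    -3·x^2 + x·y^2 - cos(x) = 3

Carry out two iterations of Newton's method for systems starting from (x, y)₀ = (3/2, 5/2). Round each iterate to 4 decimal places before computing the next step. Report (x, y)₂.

(-1.4470, -0.2954)

At (3/2, 5/2): F = (13.0000, -0.445737).
Jacobian J = [[y, x + 2·y], [-6·x + y^2 + sin(x), 2·x·y]].
At the point, J = [[2.5000, 6.5000], [-1.752505, 7.5000]] (det J = 30.141283).
Solving J·Δ = −F gives Δ = (-3.3309, -0.7189).
Then the next iterate is (x, y)₁ = (-1.8309, 1.7811).
Round to (-1.8309, 1.7811) and repeat: F = (2.911301, -18.607599), J = [[1.7811, 1.7313], [13.191354, -6.522032]].
Δ = (0.3839, -2.0765), so (x, y)₂ = (-1.4470, -0.2954).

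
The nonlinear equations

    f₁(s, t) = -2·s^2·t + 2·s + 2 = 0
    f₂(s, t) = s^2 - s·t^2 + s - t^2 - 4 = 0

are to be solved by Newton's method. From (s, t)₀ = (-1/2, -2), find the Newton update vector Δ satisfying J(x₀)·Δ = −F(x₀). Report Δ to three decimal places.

(0.146, 3.417)

At (-1/2, -2): F = (2.000, -6.250).
Jacobian J = [[-4·s·t + 2, -2·s^2], [2·s - t^2 + 1, -2·s·t - 2·t]].
At the point, J = [[-2.000, -0.500], [-4.000, 2.000]] (det J = -6.000).
Solving J·Δ = −F gives Δ = (0.146, 3.417).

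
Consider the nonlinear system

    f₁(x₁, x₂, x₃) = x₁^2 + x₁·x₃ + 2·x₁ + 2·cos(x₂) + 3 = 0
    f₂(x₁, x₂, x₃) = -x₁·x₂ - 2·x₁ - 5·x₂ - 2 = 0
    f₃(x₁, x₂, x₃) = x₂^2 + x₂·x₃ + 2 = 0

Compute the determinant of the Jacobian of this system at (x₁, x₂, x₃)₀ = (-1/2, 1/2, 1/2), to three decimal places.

-2.699

J = [[2·x₁ + x₃ + 2, -2·sin(x₂), x₁], [-x₂ - 2, -x₁ - 5, 0], [0, 2·x₂ + x₃, x₂]].
At the point, J = [[1.500, -0.95885, -0.500], [-2.500, -4.500, 0.000], [0.000, 1.500, 0.500]].
det J = -2.699.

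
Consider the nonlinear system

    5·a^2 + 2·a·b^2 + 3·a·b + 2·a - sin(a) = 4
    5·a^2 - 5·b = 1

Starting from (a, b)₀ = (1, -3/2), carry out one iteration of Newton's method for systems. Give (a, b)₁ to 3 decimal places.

(1.868, 2.537)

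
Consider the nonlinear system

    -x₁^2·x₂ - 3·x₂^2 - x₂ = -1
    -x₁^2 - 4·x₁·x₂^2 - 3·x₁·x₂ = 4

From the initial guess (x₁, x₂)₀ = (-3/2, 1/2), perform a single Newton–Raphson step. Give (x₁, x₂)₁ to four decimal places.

At (-3/2, 1/2): F = (-1.3750, -2.5000).
Jacobian J = [[-2·x₁·x₂, -x₁^2 - 6·x₂ - 1], [-2·x₁ - 4·x₂^2 - 3·x₂, -8·x₁·x₂ - 3·x₁]].
At the point, J = [[1.5000, -6.2500], [0.5000, 10.5000]] (det J = 18.8750).
Solving J·Δ = −F gives Δ = (1.5927, 0.1623).
Then the next iterate is (x₁, x₂)₁ = (0.0927, 0.6623).

(0.0927, 0.6623)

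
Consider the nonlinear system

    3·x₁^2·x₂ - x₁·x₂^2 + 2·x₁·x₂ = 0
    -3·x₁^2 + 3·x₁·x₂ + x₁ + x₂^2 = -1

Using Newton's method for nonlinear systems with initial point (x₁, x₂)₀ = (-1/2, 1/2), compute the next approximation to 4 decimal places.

(-0.3125, 1.0625)

At (-1/2, 1/2): F = (0.0000, -0.7500).
Jacobian J = [[6·x₁·x₂ - x₂^2 + 2·x₂, 3·x₁^2 - 2·x₁·x₂ + 2·x₁], [-6·x₁ + 3·x₂ + 1, 3·x₁ + 2·x₂]].
At the point, J = [[-0.7500, 0.2500], [5.5000, -0.5000]] (det J = -1.0000).
Solving J·Δ = −F gives Δ = (0.1875, 0.5625).
Then the next iterate is (x₁, x₂)₁ = (-0.3125, 1.0625).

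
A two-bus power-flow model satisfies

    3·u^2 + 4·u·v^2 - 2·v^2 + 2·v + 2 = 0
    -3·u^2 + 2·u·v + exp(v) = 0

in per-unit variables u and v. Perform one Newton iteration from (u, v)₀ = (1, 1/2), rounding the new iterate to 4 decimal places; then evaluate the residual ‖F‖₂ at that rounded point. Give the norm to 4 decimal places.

At (1, 1/2): F = (6.5000, -0.351279).
Jacobian J = [[6·u + 4·v^2, 8·u·v - 4·v + 2], [-6·u + 2·v, 2·u + exp(v)]].
At the point, J = [[7.0000, 4.0000], [-5.0000, 3.648721]] (det J = 45.541049).
Solving J·Δ = −F gives Δ = (-0.5516, -0.6596).
Then the next iterate is (u, v)₁ = (0.4484, -0.1596).
Re-evaluating at (0.4484, -0.1596): F = (2.278730, 0.106168), so ‖F‖₂ = 2.2812.

2.2812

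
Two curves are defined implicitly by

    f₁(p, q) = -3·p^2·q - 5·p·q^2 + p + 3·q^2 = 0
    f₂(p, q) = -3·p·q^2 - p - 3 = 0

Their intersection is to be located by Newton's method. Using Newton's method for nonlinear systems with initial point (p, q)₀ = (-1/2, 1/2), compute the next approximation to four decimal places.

(-1.5644, 0.6748)

At (-1/2, 1/2): F = (0.5000, -2.1250).
Jacobian J = [[-6·p·q - 5·q^2 + 1, -3·p^2 - 10·p·q + 6·q], [-3·q^2 - 1, -6·p·q]].
At the point, J = [[1.2500, 4.7500], [-1.7500, 1.5000]] (det J = 10.1875).
Solving J·Δ = −F gives Δ = (-1.0644, 0.1748).
Then the next iterate is (p, q)₁ = (-1.5644, 0.6748).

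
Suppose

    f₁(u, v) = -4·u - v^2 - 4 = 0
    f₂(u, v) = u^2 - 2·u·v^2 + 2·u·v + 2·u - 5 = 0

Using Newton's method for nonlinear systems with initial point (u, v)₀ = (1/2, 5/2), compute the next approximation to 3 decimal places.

(2.269, -1.365)

At (1/2, 5/2): F = (-12.250, -7.500).
Jacobian J = [[-4, -2·v], [2·u - 2·v^2 + 2·v + 2, -4·u·v + 2·u]].
At the point, J = [[-4.000, -5.000], [-4.500, -4.000]] (det J = -6.500).
Solving J·Δ = −F gives Δ = (1.769, -3.865).
Then the next iterate is (u, v)₁ = (2.269, -1.365).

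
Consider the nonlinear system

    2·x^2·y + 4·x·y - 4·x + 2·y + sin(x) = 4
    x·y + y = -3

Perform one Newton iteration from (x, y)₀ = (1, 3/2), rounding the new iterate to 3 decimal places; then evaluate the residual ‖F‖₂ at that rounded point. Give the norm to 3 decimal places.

1342.088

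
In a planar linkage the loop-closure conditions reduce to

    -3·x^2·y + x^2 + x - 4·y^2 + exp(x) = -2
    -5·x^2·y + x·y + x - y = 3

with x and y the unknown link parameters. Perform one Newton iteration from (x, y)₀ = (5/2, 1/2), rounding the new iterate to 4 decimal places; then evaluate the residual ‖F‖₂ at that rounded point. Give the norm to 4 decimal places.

At (5/2, 1/2): F = (12.557494, -15.3750).
Jacobian J = [[-6·x·y + 2·x + exp(x) + 1, -3·x^2 - 8·y], [-10·x·y + y + 1, -5·x^2 + x - 1]].
At the point, J = [[10.682494, -22.7500], [-11.0000, -29.7500]] (det J = -568.054195).
Solving J·Δ = −F gives Δ = (-1.2734, -0.0460).
Then the next iterate is (x, y)₁ = (1.2266, 0.4540).
Re-evaluating at (1.2266, 0.4540): F = (5.267107, -5.085847), so ‖F‖₂ = 7.3218.

7.3218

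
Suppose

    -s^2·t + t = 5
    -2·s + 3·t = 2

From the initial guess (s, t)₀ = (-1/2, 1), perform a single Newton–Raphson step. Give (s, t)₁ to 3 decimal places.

At (-1/2, 1): F = (-4.250, 2.000).
Jacobian J = [[-2·s·t, -s^2 + 1], [-2, 3]].
At the point, J = [[1.000, 0.750], [-2.000, 3.000]] (det J = 4.500).
Solving J·Δ = −F gives Δ = (3.167, 1.444).
Then the next iterate is (s, t)₁ = (2.667, 2.444).

(2.667, 2.444)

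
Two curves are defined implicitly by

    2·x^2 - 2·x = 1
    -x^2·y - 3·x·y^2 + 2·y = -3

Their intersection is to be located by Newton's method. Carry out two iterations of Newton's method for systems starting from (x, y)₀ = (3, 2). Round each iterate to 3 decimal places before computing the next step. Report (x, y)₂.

(1.468, 1.144)

At (3, 2): F = (11.000, -47.000).
Jacobian J = [[4·x - 2, 0], [-2·x·y - 3·y^2, -x^2 - 6·x·y + 2]].
At the point, J = [[10.000, 0.000], [-24.000, -43.000]] (det J = -430.000).
Solving J·Δ = −F gives Δ = (-1.100, -0.479).
Then the next iterate is (x, y)₁ = (1.900, 1.521).
Round to (1.900, 1.521) and repeat: F = (2.420, -12.63542), J = [[5.600, 0.000], [-12.72012, -18.94940]].
Δ = (-0.432, -0.377), so (x, y)₂ = (1.468, 1.144).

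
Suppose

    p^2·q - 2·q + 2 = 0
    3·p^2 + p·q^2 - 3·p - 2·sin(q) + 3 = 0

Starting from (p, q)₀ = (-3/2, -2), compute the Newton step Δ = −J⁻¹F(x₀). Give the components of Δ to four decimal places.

At (-3/2, -2): F = (1.5000, 10.068595).
Jacobian J = [[2·p·q, p^2 - 2], [6·p + q^2 - 3, 2·p·q - 2·cos(q)]].
At the point, J = [[6.0000, 0.2500], [-8.0000, 6.832294]] (det J = 42.993762).
Solving J·Δ = −F gives Δ = (-0.1798, -1.6842).

(-0.1798, -1.6842)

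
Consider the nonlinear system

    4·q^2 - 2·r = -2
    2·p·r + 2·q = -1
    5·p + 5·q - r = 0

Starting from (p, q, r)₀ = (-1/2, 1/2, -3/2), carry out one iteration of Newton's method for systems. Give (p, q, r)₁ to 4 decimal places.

At (-1/2, 1/2, -3/2): F = (6.0000, 3.5000, 1.5000).
Jacobian J = [[0, 8·q, -2], [2·r, 2, 2·p], [5, 5, -1]].
At the point, J = [[0.0000, 4.0000, -2.0000], [-3.0000, 2.0000, -1.0000], [5.0000, 5.0000, -1.0000]] (det J = 18.0000).
Solving J·Δ = −F gives Δ = (0.1667, 0.2222, 3.4444).
Then the next iterate is (p, q, r)₁ = (-0.3333, 0.7222, 1.9444).

(-0.3333, 0.7222, 1.9444)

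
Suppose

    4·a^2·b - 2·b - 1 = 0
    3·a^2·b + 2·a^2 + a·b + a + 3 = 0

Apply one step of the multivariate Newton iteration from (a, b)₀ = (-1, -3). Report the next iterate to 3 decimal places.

(-0.583, -4.500)

At (-1, -3): F = (-7.000, -2.000).
Jacobian J = [[8·a·b, 4·a^2 - 2], [6·a·b + 4·a + b + 1, 3·a^2 + a]].
At the point, J = [[24.000, 2.000], [12.000, 2.000]] (det J = 24.000).
Solving J·Δ = −F gives Δ = (0.417, -1.500).
Then the next iterate is (a, b)₁ = (-0.583, -4.500).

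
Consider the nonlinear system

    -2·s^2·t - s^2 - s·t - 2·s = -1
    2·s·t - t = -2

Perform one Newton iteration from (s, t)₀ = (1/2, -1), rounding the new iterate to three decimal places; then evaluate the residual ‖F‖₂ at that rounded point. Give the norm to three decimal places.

At (1/2, -1): F = (0.750, 2.000).
Jacobian J = [[-4·s·t - 2·s - t - 2, -2·s^2 - s], [2·t, 2·s - 1]].
At the point, J = [[0.000, -1.000], [-2.000, 0.000]] (det J = -2.000).
Solving J·Δ = −F gives Δ = (1.000, 0.750).
Then the next iterate is (s, t)₁ = (1.500, -0.250).
Re-evaluating at (1.500, -0.250): F = (-2.750, 1.500), so ‖F‖₂ = 3.132.

3.132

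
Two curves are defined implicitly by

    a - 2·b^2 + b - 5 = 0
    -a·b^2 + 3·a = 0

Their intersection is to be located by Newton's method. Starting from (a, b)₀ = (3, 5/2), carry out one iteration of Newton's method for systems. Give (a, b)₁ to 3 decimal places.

At (3, 5/2): F = (-12.000, -9.750).
Jacobian J = [[1, -4·b + 1], [-b^2 + 3, -2·a·b]].
At the point, J = [[1.000, -9.000], [-3.250, -15.000]] (det J = -44.250).
Solving J·Δ = −F gives Δ = (2.085, -1.102).
Then the next iterate is (a, b)₁ = (5.085, 1.398).

(5.085, 1.398)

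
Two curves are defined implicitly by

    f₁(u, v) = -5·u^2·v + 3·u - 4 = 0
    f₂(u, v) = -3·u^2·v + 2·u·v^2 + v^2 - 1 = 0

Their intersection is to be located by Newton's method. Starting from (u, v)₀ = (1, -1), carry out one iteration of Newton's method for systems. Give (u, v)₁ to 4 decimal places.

At (1, -1): F = (4.0000, 5.0000).
Jacobian J = [[-10·u·v + 3, -5·u^2], [-6·u·v + 2·v^2, -3·u^2 + 4·u·v + 2·v]].
At the point, J = [[13.0000, -5.0000], [8.0000, -9.0000]] (det J = -77.0000).
Solving J·Δ = −F gives Δ = (-0.1429, 0.4286).
Then the next iterate is (u, v)₁ = (0.8571, -0.5714).

(0.8571, -0.5714)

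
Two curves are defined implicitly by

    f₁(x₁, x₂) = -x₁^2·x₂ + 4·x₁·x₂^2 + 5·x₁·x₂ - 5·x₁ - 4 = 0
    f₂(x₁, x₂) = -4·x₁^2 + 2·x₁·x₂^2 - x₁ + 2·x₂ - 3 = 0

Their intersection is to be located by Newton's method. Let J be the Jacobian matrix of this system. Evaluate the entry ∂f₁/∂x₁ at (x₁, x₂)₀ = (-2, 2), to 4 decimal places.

29.0000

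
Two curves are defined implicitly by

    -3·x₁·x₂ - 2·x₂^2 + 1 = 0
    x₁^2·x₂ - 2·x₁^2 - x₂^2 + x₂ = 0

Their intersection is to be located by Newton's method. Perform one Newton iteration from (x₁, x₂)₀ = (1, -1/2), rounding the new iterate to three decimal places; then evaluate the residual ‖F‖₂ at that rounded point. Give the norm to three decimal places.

449.950

At (1, -1/2): F = (2.000, -3.250).
Jacobian J = [[-3·x₂, -3·x₁ - 4·x₂], [2·x₁·x₂ - 4·x₁, x₁^2 - 2·x₂ + 1]].
At the point, J = [[1.500, -1.000], [-5.000, 3.000]] (det J = -0.500).
Solving J·Δ = −F gives Δ = (5.500, 10.250).
Then the next iterate is (x₁, x₂)₁ = (6.500, 9.750).
Re-evaluating at (6.500, 9.750): F = (-379.250, 242.125), so ‖F‖₂ = 449.950.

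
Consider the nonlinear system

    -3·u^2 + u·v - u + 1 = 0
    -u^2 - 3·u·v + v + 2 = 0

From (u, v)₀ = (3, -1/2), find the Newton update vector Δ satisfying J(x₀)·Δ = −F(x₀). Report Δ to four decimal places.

(-1.4926, 0.4646)

At (3, -1/2): F = (-30.5000, -3.0000).
Jacobian J = [[-6·u + v - 1, u], [-2·u - 3·v, -3·u + 1]].
At the point, J = [[-19.5000, 3.0000], [-4.5000, -8.0000]] (det J = 169.5000).
Solving J·Δ = −F gives Δ = (-1.4926, 0.4646).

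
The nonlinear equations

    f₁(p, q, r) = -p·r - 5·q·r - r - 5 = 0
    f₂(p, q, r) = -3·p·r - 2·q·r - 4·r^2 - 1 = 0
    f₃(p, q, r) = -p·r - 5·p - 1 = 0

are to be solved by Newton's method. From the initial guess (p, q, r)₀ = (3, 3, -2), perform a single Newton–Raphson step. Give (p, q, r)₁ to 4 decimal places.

At (3, 3, -2): F = (33.0000, 13.0000, -10.0000).
Jacobian J = [[-r, -5·r, -p - 5·q - 1], [-3·r, -2·r, -3·p - 2·q - 8·r], [-r - 5, 0, -p]].
At the point, J = [[2.0000, 10.0000, -19.0000], [6.0000, 4.0000, 1.0000], [-3.0000, 0.0000, -3.0000]] (det J = -102.0000).
Solving J·Δ = −F gives Δ = (-8.4902, 8.1961, 5.1569).
Then the next iterate is (p, q, r)₁ = (-5.4902, 11.1961, 3.1569).

(-5.4902, 11.1961, 3.1569)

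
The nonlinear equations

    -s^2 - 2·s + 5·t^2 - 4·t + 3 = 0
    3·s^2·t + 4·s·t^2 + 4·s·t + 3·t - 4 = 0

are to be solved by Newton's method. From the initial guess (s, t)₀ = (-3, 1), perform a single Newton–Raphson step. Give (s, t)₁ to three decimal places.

At (-3, 1): F = (1.000, 2.000).
Jacobian J = [[-2·s - 2, 10·t - 4], [6·s·t + 4·t^2 + 4·t, 3·s^2 + 8·s·t + 4·s + 3]].
At the point, J = [[4.000, 6.000], [-10.000, -6.000]] (det J = 36.000).
Solving J·Δ = −F gives Δ = (0.500, -0.500).
Then the next iterate is (s, t)₁ = (-2.500, 0.500).

(-2.500, 0.500)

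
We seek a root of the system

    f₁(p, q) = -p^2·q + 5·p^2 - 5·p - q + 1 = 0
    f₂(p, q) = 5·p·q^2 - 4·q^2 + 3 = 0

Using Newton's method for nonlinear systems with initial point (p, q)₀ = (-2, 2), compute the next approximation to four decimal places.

(-0.6302, 1.5428)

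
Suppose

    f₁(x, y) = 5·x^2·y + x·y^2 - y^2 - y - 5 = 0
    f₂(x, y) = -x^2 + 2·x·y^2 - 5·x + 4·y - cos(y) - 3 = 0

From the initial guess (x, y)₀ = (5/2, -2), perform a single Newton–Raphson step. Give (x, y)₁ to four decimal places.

At (5/2, -2): F = (-59.5000, -9.333853).
Jacobian J = [[10·x·y + y^2, 5·x^2 + 2·x·y - 2·y - 1], [-2·x + 2·y^2 - 5, 4·x·y + sin(y) + 4]].
At the point, J = [[-46.0000, 24.2500], [-2.0000, -16.909297]] (det J = 826.327682).
Solving J·Δ = −F gives Δ = (-1.4915, -0.3756).
Then the next iterate is (x, y)₁ = (1.0085, -2.3756).

(1.0085, -2.3756)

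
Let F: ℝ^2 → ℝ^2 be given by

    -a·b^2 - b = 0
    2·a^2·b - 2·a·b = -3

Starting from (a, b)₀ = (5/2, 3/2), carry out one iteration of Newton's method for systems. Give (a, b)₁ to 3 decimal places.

At (5/2, 3/2): F = (-7.125, 14.250).
Jacobian J = [[-b^2, -2·a·b - 1], [4·a·b - 2·b, 2·a^2 - 2·a]].
At the point, J = [[-2.250, -8.500], [12.000, 7.500]] (det J = 85.125).
Solving J·Δ = −F gives Δ = (-0.795, -0.628).
Then the next iterate is (a, b)₁ = (1.705, 0.872).

(1.705, 0.872)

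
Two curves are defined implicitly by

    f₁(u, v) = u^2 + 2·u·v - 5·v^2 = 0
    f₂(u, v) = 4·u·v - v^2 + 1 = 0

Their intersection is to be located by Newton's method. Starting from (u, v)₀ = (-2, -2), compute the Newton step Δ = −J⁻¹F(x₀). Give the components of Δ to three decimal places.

(1.100, 1.050)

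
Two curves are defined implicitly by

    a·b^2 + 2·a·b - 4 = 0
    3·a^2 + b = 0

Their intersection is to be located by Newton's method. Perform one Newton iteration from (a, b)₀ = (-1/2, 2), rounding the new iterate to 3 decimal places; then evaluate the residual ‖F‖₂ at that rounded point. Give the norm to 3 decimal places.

4.004

At (-1/2, 2): F = (-8.000, 2.750).
Jacobian J = [[b^2 + 2·b, 2·a·b + 2·a], [6·a, 1]].
At the point, J = [[8.000, -3.000], [-3.000, 1.000]] (det J = -1.000).
Solving J·Δ = −F gives Δ = (0.250, -2.000).
Then the next iterate is (a, b)₁ = (-0.250, 0.000).
Re-evaluating at (-0.250, 0.000): F = (-4.000, 0.18750), so ‖F‖₂ = 4.004.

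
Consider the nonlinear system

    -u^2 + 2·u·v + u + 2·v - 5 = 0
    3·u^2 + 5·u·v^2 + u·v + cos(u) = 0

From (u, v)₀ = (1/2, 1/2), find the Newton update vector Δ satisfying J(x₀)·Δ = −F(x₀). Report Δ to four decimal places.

(-1.7589, 1.6696)

At (1/2, 1/2): F = (-3.2500, 2.502583).
Jacobian J = [[-2·u + 2·v + 1, 2·u + 2], [6·u + 5·v^2 + v - sin(u), 10·u·v + u]].
At the point, J = [[1.0000, 3.0000], [4.270574, 3.0000]] (det J = -9.811723).
Solving J·Δ = −F gives Δ = (-1.7589, 1.6696).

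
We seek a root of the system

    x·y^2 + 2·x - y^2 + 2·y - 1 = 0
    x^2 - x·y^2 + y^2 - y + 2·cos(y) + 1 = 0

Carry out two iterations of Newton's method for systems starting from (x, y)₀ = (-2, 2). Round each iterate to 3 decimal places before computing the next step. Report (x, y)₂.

(0.579, 1.858)

At (-2, 2): F = (-13.000, 14.16771).
Jacobian J = [[y^2 + 2, 2·x·y - 2·y + 2], [2·x - y^2, -2·x·y + 2·y - 2·sin(y) - 1]].
At the point, J = [[6.000, -10.000], [-8.000, 9.18141]] (det J = -24.91157).
Solving J·Δ = −F gives Δ = (0.896, -0.762).
Then the next iterate is (x, y)₁ = (-1.104, 1.238).
Round to (-1.104, 1.238) and repeat: F = (-3.95668, 4.85887), J = [[3.53264, -3.20950], [-3.74064, 2.31924]].
Δ = (1.683, 0.620), so (x, y)₂ = (0.579, 1.858).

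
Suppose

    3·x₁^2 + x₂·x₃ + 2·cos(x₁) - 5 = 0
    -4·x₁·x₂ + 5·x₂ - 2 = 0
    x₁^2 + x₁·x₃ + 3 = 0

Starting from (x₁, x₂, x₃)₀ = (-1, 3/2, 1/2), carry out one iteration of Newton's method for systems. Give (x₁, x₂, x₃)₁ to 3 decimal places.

(-0.287, 0.697, 2.931)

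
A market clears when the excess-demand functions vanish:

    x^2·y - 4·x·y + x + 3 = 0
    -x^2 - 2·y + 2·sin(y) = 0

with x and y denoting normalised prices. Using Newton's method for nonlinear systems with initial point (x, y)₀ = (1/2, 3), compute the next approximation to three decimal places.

(0.616, 1.472)

At (1/2, 3): F = (-1.750, -5.96776).
Jacobian J = [[2·x·y - 4·y + 1, x^2 - 4·x], [-2·x, 2·cos(y) - 2]].
At the point, J = [[-8.000, -1.750], [-1.000, -3.97998]] (det J = 30.08988).
Solving J·Δ = −F gives Δ = (0.116, -1.528).
Then the next iterate is (x, y)₁ = (0.616, 1.472).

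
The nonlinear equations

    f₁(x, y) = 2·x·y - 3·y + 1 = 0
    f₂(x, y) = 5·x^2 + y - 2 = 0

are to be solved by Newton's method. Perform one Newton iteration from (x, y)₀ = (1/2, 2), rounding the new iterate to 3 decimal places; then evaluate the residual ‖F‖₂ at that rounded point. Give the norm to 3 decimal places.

0.101

At (1/2, 2): F = (-3.000, 1.250).
Jacobian J = [[2·y, 2·x - 3], [10·x, 1]].
At the point, J = [[4.000, -2.000], [5.000, 1.000]] (det J = 14.000).
Solving J·Δ = −F gives Δ = (0.036, -1.429).
Then the next iterate is (x, y)₁ = (0.536, 0.571).
Re-evaluating at (0.536, 0.571): F = (-0.10089, 0.00748), so ‖F‖₂ = 0.101.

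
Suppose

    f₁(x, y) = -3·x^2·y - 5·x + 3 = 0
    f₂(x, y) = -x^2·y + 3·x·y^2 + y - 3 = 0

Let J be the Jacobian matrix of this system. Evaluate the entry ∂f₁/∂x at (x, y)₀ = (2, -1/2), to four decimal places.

1.0000

∂f₁/∂x = -6·x·y - 5.
At (2, -1/2) this is 1.0000.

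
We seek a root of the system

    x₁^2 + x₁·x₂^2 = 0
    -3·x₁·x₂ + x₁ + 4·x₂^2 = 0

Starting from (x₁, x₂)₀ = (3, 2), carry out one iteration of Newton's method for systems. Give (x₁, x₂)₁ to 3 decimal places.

(1.962, 1.115)

At (3, 2): F = (21.000, 1.000).
Jacobian J = [[2·x₁ + x₂^2, 2·x₁·x₂], [-3·x₂ + 1, -3·x₁ + 8·x₂]].
At the point, J = [[10.000, 12.000], [-5.000, 7.000]] (det J = 130.000).
Solving J·Δ = −F gives Δ = (-1.038, -0.885).
Then the next iterate is (x₁, x₂)₁ = (1.962, 1.115).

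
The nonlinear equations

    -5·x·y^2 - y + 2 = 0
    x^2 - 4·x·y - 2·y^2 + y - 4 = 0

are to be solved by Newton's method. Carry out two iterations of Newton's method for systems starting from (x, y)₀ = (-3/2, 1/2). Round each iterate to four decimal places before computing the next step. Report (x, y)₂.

At (-3/2, 1/2): F = (3.3750, 1.2500).
Jacobian J = [[-5·y^2, -10·x·y - 1], [2·x - 4·y, -4·x - 4·y + 1]].
At the point, J = [[-1.2500, 6.5000], [-5.0000, 5.0000]] (det J = 26.2500).
Solving J·Δ = −F gives Δ = (-0.3333, -0.5833).
Then the next iterate is (x, y)₁ = (-1.8333, -0.0833).
Round to (-1.8333, -0.0833) and repeat: F = (2.146905, -1.347044), J = [[-0.034694, -2.527139], [-3.3334, 8.6664]].
Δ = (1.7424, 0.8256), so (x, y)₂ = (-0.0909, 0.7423).

(-0.0909, 0.7423)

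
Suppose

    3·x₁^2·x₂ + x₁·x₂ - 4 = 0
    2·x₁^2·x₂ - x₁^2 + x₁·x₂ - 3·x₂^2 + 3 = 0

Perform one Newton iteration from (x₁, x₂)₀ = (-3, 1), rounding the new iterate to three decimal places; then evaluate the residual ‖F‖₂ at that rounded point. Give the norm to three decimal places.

At (-3, 1): F = (20.000, 6.000).
Jacobian J = [[6·x₁·x₂ + x₂, 3·x₁^2 + x₁], [4·x₁·x₂ - 2·x₁ + x₂, 2·x₁^2 + x₁ - 6·x₂]].
At the point, J = [[-17.000, 24.000], [-5.000, 9.000]] (det J = -33.000).
Solving J·Δ = −F gives Δ = (1.091, -0.061).
Then the next iterate is (x₁, x₂)₁ = (-1.909, 0.939).
Re-evaluating at (-1.909, 0.939): F = (4.47339, 1.76196), so ‖F‖₂ = 4.808.

4.808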